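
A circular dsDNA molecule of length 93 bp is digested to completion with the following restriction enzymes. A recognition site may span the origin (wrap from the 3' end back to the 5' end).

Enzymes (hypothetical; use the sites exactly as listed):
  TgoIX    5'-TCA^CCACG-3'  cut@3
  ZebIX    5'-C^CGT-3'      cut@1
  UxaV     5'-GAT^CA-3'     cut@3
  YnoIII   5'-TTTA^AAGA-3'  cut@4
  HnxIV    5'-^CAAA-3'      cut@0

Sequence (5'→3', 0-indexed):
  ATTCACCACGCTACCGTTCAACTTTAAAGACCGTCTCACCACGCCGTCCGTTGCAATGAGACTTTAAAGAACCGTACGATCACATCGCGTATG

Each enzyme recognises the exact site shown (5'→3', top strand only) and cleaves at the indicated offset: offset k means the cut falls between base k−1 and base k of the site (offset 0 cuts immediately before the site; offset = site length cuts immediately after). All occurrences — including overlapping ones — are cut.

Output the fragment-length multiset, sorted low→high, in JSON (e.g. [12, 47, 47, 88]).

[4,5,6,6,7,8,9,12,18,18]

Per-enzyme occurrences:
  TgoIX (TCACCACG, off=3): starts [2, 35] → cuts [5, 38]
  ZebIX (CCGT, off=1): starts [13, 30, 43, 47, 71] → cuts [14, 31, 44, 48, 72]
  UxaV (GATCA, off=3): starts [77] → cuts [80]
  YnoIII (TTTAAAGA, off=4): starts [22, 62] → cuts [26, 66]
  HnxIV (CAAA, off=0): no sites

Pooled cuts: [5, 14, 26, 31, 38, 44, 48, 66, 72, 80]

Fragment lengths:
  5→14: 9 bp
  14→26: 12 bp
  26→31: 5 bp
  31→38: 7 bp
  38→44: 6 bp
  44→48: 4 bp
  48→66: 18 bp
  66→72: 6 bp
  72→80: 8 bp
  80→5 (wrap): 93-80+5 = 18 bp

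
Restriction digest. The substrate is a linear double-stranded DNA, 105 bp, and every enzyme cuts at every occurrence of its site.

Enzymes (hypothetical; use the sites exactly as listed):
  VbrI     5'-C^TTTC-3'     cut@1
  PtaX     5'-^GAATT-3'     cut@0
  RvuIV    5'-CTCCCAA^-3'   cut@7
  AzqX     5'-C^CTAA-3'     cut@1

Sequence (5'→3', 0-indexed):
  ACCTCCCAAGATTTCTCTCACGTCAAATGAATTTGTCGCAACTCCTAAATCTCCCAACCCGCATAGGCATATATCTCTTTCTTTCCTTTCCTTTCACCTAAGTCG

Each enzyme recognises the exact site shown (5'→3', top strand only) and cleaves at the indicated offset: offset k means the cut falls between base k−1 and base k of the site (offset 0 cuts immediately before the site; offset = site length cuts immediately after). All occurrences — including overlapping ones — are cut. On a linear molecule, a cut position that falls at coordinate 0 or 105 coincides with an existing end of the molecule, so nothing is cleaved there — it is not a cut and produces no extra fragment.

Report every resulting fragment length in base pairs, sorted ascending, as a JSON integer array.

Scan for sites:
  VbrI CTTTC/1: at [76, 80, 85, 90] ⇒ [77, 81, 86, 91]
  PtaX GAATT/0: at [28] ⇒ [28]
  RvuIV CTCCCAA/7: at [2, 50] ⇒ [9, 57]
  AzqX CCTAA/1: at [43, 96] ⇒ [44, 97]

Pooled cuts: [9, 28, 44, 57, 77, 81, 86, 91, 97]

Fragments:
  [0,9): 9 bp
  [9,28): 19 bp
  [28,44): 16 bp
  [44,57): 13 bp
  [57,77): 20 bp
  [77,81): 4 bp
  [81,86): 5 bp
  [86,91): 5 bp
  [91,97): 6 bp
  [97,105): 8 bp

[4,5,5,6,8,9,13,16,19,20]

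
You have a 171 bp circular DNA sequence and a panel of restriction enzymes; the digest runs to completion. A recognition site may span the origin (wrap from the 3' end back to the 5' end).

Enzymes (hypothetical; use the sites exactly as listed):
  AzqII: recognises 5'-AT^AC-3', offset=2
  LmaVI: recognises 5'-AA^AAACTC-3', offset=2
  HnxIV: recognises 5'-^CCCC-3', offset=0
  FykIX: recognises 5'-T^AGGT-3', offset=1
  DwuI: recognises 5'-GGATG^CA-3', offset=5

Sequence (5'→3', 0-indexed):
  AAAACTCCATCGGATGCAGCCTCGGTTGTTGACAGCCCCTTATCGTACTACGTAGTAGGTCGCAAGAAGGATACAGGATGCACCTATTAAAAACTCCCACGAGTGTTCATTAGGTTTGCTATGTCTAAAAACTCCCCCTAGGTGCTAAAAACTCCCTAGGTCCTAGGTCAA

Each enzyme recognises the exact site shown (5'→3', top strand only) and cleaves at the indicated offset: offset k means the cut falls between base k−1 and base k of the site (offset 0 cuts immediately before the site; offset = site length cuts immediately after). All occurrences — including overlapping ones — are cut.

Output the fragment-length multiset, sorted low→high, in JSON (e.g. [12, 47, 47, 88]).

[1,5,5,7,8,8,9,9,10,15,16,17,19,21,21]

Per-enzyme occurrences:
  AzqII (ATAC, off=2): starts [70] → cuts [72]
  LmaVI (AAAAACTC, off=2): starts [88, 126, 146, 170] → cuts [1, 90, 128, 148]
  HnxIV (CCCC, off=0): starts [35, 133, 134] → cuts [35, 133, 134]
  FykIX (TAGGT, off=1): starts [55, 110, 138, 156, 163] → cuts [56, 111, 139, 157, 164]
  DwuI (GGATGCA, off=5): starts [11, 75] → cuts [16, 80]

Pooled cuts: [1, 16, 35, 56, 72, 80, 90, 111, 128, 133, 134, 139, 148, 157, 164]

Fragments:
  1→16: 15 bp
  16→35: 19 bp
  35→56: 21 bp
  56→72: 16 bp
  72→80: 8 bp
  80→90: 10 bp
  90→111: 21 bp
  111→128: 17 bp
  128→133: 5 bp
  133→134: 1 bp
  134→139: 5 bp
  139→148: 9 bp
  148→157: 9 bp
  157→164: 7 bp
  164→1 (wrap): 171-164+1 = 8 bp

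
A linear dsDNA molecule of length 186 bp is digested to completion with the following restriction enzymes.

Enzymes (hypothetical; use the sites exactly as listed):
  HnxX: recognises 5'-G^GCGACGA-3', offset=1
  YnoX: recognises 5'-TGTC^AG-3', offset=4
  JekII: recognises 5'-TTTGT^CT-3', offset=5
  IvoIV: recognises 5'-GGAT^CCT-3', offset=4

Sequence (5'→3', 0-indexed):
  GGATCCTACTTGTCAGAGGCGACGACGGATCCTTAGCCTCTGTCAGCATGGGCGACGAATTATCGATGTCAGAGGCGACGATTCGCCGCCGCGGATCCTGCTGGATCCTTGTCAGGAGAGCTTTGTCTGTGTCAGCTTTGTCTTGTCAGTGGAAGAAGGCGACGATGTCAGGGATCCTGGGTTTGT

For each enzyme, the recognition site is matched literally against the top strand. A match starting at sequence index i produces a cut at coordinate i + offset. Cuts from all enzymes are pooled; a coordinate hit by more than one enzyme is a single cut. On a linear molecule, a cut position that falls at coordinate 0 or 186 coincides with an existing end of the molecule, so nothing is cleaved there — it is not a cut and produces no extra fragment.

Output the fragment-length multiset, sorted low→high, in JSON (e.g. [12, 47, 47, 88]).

[4,4,4,6,6,7,7,7,8,10,10,11,11,11,12,13,14,19,22]

Site scan:
  HnxX GGCGACGA/1: at [17, 50, 73, 157] ⇒ [18, 51, 74, 158]
  YnoX TGTCAG/4: at [10, 40, 66, 109, 129, 143, 165] ⇒ [14, 44, 70, 113, 133, 147, 169]
  JekII TTTGTCT/5: at [121, 136] ⇒ [126, 141]
  IvoIV GGATCCT/4: at [0, 26, 92, 102, 171] ⇒ [4, 30, 96, 106, 175]

Pooled cuts: [4, 14, 18, 30, 44, 51, 70, 74, 96, 106, 113, 126, 133, 141, 147, 158, 169, 175]

Fragment lengths:
  [0,4): 4 bp
  [4,14): 10 bp
  [14,18): 4 bp
  [18,30): 12 bp
  [30,44): 14 bp
  [44,51): 7 bp
  [51,70): 19 bp
  [70,74): 4 bp
  [74,96): 22 bp
  [96,106): 10 bp
  [106,113): 7 bp
  [113,126): 13 bp
  [126,133): 7 bp
  [133,141): 8 bp
  [141,147): 6 bp
  [147,158): 11 bp
  [158,169): 11 bp
  [169,175): 6 bp
  [175,186): 11 bp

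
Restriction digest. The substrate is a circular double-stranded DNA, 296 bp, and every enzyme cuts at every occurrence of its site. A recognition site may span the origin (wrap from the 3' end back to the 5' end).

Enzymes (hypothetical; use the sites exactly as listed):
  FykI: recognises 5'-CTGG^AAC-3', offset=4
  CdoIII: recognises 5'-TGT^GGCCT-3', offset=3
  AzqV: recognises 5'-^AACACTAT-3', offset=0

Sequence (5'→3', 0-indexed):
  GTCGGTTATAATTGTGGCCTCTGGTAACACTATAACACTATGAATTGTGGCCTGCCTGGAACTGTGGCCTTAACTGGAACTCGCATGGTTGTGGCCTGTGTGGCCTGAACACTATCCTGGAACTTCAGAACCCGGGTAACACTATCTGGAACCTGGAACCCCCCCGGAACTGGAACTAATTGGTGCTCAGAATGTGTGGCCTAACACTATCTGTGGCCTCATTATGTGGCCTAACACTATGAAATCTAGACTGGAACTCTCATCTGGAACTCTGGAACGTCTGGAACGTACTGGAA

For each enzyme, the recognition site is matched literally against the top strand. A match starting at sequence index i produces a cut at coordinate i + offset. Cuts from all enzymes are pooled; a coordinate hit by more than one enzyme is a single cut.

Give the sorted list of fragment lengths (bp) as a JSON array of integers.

Site scan:
  FykI CTGGAAC/4: at [55, 73, 116, 145, 152, 169, 250, 263, 271, 280] ⇒ [59, 77, 120, 149, 156, 173, 254, 267, 275, 284]
  CdoIII TGTGGCCT/3: at [12, 45, 62, 89, 98, 194, 211, 224] ⇒ [15, 48, 65, 92, 101, 197, 214, 227]
  AzqV AACACTAT/0: at [25, 33, 107, 137, 202, 232] ⇒ [25, 33, 107, 137, 202, 232]

All cut coordinates (distinct, sorted): [15, 25, 33, 48, 59, 65, 77, 92, 101, 107, 120, 137, 149, 156, 173, 197, 202, 214, 227, 232, 254, 267, 275, 284]

Fragment lengths:
  15→25: 10 bp
  25→33: 8 bp
  33→48: 15 bp
  48→59: 11 bp
  59→65: 6 bp
  65→77: 12 bp
  77→92: 15 bp
  92→101: 9 bp
  101→107: 6 bp
  107→120: 13 bp
  120→137: 17 bp
  137→149: 12 bp
  149→156: 7 bp
  156→173: 17 bp
  173→197: 24 bp
  197→202: 5 bp
  202→214: 12 bp
  214→227: 13 bp
  227→232: 5 bp
  232→254: 22 bp
  254→267: 13 bp
  267→275: 8 bp
  275→284: 9 bp
  284→15 (wrap): 296-284+15 = 27 bp

[5,5,6,6,7,8,8,9,9,10,11,12,12,12,13,13,13,15,15,17,17,22,24,27]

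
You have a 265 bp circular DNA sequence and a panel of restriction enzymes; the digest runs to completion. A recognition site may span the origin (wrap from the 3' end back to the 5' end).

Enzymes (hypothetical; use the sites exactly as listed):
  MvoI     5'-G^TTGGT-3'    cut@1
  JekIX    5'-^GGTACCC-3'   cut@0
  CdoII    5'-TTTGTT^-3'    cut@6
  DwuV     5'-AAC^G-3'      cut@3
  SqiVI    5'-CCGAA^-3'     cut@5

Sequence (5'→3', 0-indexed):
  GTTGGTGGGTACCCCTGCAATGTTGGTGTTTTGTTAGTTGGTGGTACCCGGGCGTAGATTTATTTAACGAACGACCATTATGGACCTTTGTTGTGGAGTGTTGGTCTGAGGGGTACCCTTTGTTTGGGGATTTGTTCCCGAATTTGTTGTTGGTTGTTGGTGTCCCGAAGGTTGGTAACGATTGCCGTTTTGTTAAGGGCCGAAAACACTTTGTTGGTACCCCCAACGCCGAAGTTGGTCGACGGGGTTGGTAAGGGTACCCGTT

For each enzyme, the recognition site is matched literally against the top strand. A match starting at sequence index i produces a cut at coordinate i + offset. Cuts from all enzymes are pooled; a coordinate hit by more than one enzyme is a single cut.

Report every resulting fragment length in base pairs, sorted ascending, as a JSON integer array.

Per-enzyme occurrences:
  MvoI GTTGGT/1: at [0, 21, 36, 99, 148, 155, 170, 212, 233, 246] ⇒ [1, 22, 37, 100, 149, 156, 171, 213, 234, 247]
  JekIX GGTACCC/0: at [7, 42, 111, 215, 255] ⇒ [7, 42, 111, 215, 255]
  CdoII TTTGTT/6: at [29, 86, 118, 130, 142, 188, 209] ⇒ [35, 92, 124, 136, 148, 194, 215]
  DwuV AACG/3: at [65, 69, 176, 224] ⇒ [68, 72, 179, 227]
  SqiVI CCGAA/5: at [137, 164, 199, 228] ⇒ [142, 169, 204, 233]

All cut coordinates (distinct, sorted): [1, 7, 22, 35, 37, 42, 68, 72, 92, 100, 111, 124, 136, 142, 148, 149, 156, 169, 171, 179, 194, 204, 213, 215, 227, 233, 234, 247, 255]

Fragments:
  1→7: 6 bp
  7→22: 15 bp
  22→35: 13 bp
  35→37: 2 bp
  37→42: 5 bp
  42→68: 26 bp
  68→72: 4 bp
  72→92: 20 bp
  92→100: 8 bp
  100→111: 11 bp
  111→124: 13 bp
  124→136: 12 bp
  136→142: 6 bp
  142→148: 6 bp
  148→149: 1 bp
  149→156: 7 bp
  156→169: 13 bp
  169→171: 2 bp
  171→179: 8 bp
  179→194: 15 bp
  194→204: 10 bp
  204→213: 9 bp
  213→215: 2 bp
  215→227: 12 bp
  227→233: 6 bp
  233→234: 1 bp
  234→247: 13 bp
  247→255: 8 bp
  255→1 (wrap): 265-255+1 = 11 bp

[1,1,2,2,2,4,5,6,6,6,6,7,8,8,8,9,10,11,11,12,12,13,13,13,13,15,15,20,26]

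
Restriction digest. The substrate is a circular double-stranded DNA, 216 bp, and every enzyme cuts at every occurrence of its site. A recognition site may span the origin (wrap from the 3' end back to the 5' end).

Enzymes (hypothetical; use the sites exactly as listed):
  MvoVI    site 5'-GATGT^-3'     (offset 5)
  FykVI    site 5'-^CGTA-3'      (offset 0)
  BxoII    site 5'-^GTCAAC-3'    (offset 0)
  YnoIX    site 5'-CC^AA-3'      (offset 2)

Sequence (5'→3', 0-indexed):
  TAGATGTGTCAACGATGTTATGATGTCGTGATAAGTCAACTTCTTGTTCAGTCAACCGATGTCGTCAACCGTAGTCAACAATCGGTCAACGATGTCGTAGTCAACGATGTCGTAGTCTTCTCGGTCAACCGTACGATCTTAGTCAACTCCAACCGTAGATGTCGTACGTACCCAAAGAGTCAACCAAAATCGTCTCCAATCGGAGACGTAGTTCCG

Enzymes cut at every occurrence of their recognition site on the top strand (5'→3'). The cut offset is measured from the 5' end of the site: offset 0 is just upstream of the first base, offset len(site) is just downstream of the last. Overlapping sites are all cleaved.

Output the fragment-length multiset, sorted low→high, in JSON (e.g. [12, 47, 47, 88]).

[1,3,4,4,4,5,6,6,7,7,8,8,8,9,9,9,9,11,11,11,11,12,12,12,13,16]

Scan for sites:
  MvoVI GATGT/5: at [2, 13, 21, 57, 90, 105, 157] ⇒ [7, 18, 26, 62, 95, 110, 162]
  FykVI CGTA/0: at [69, 95, 110, 129, 153, 162, 166, 206, 214] ⇒ [69, 95, 110, 129, 153, 162, 166, 206, 214]
  BxoII GTCAAC/0: at [7, 34, 50, 63, 73, 84, 99, 123, 141, 178] ⇒ [7, 34, 50, 63, 73, 84, 99, 123, 141, 178]
  YnoIX CCAA/2: at [148, 171, 183, 195] ⇒ [150, 173, 185, 197]

All cut coordinates (distinct, sorted): [7, 18, 26, 34, 50, 62, 63, 69, 73, 84, 95, 99, 110, 123, 129, 141, 150, 153, 162, 166, 173, 178, 185, 197, 206, 214]

Fragment lengths:
  7→18: 11 bp
  18→26: 8 bp
  26→34: 8 bp
  34→50: 16 bp
  50→62: 12 bp
  62→63: 1 bp
  63→69: 6 bp
  69→73: 4 bp
  73→84: 11 bp
  84→95: 11 bp
  95→99: 4 bp
  99→110: 11 bp
  110→123: 13 bp
  123→129: 6 bp
  129→141: 12 bp
  141→150: 9 bp
  150→153: 3 bp
  153→162: 9 bp
  162→166: 4 bp
  166→173: 7 bp
  173→178: 5 bp
  178→185: 7 bp
  185→197: 12 bp
  197→206: 9 bp
  206→214: 8 bp
  214→7 (wrap): 216-214+7 = 9 bp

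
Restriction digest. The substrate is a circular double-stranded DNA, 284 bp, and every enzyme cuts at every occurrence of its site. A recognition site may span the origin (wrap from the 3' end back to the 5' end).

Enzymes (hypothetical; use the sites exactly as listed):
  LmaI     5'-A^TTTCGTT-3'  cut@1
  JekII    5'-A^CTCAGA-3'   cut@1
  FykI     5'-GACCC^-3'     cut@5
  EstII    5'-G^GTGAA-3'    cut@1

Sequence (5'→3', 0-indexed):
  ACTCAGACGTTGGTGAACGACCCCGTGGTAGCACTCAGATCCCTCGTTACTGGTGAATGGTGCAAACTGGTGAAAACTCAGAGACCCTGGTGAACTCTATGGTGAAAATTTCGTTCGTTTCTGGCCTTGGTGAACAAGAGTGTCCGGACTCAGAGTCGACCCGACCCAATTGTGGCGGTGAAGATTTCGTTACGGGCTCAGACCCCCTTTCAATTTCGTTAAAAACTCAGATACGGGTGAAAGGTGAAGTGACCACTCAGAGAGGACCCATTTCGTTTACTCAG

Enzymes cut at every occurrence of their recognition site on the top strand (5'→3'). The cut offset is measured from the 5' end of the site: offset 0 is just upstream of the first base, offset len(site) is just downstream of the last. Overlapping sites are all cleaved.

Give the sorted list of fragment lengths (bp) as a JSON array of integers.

[1,2,5,6,7,7,7,7,8,9,10,10,11,11,11,11,12,12,12,14,14,17,19,19,21,21]

Site scan:
  LmaI ATTTCGTT/1: at [107, 183, 212, 269] ⇒ [108, 184, 213, 270]
  JekII ACTCAGA/1: at [0, 32, 75, 147, 224, 254, 278] ⇒ [1, 33, 76, 148, 225, 255, 279]
  FykI GACCC/5: at [18, 82, 157, 162, 200, 264] ⇒ [23, 87, 162, 167, 205, 269]
  EstII GGTGAA/1: at [11, 51, 68, 88, 100, 128, 176, 235, 242] ⇒ [12, 52, 69, 89, 101, 129, 177, 236, 243]

Pooled cuts: [1, 12, 23, 33, 52, 69, 76, 87, 89, 101, 108, 129, 148, 162, 167, 177, 184, 205, 213, 225, 236, 243, 255, 269, 270, 279]

Fragment lengths:
  1→12: 11 bp
  12→23: 11 bp
  23→33: 10 bp
  33→52: 19 bp
  52→69: 17 bp
  69→76: 7 bp
  76→87: 11 bp
  87→89: 2 bp
  89→101: 12 bp
  101→108: 7 bp
  108→129: 21 bp
  129→148: 19 bp
  148→162: 14 bp
  162→167: 5 bp
  167→177: 10 bp
  177→184: 7 bp
  184→205: 21 bp
  205→213: 8 bp
  213→225: 12 bp
  225→236: 11 bp
  236→243: 7 bp
  243→255: 12 bp
  255→269: 14 bp
  269→270: 1 bp
  270→279: 9 bp
  279→1 (wrap): 284-279+1 = 6 bp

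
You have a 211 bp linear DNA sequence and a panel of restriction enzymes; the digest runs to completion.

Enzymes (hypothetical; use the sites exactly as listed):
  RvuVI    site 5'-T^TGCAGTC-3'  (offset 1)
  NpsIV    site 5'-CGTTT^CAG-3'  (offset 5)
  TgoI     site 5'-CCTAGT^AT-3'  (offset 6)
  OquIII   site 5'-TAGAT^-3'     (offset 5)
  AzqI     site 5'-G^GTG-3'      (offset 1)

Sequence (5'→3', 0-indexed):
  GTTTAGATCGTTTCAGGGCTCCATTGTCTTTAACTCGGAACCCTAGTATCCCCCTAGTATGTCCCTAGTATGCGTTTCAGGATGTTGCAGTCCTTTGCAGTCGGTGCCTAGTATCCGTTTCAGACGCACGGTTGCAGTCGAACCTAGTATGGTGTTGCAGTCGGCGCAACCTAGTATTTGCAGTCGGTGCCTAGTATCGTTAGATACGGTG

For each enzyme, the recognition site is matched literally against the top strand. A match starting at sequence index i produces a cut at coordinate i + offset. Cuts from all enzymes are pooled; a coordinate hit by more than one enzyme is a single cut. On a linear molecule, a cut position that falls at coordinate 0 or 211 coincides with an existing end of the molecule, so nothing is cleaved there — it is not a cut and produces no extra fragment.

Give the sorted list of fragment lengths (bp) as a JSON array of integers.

[3,3,3,3,4,5,8,8,8,8,8,8,9,9,10,10,11,11,12,16,20,34]

Per-enzyme occurrences:
  RvuVI (TTGCAGTC, off=1): starts [84, 94, 131, 154, 177] → cuts [85, 95, 132, 155, 178]
  NpsIV (CGTTTCAG, off=5): starts [8, 72, 115] → cuts [13, 77, 120]
  TgoI (CCTAGTAT, off=6): starts [41, 52, 63, 106, 142, 169, 189] → cuts [47, 58, 69, 112, 148, 175, 195]
  OquIII (TAGAT, off=5): starts [3, 200] → cuts [8, 205]
  AzqI (GGTG, off=1): starts [102, 150, 185, 207] → cuts [103, 151, 186, 208]

All cut coordinates (distinct, sorted): [8, 13, 47, 58, 69, 77, 85, 95, 103, 112, 120, 132, 148, 151, 155, 175, 178, 186, 195, 205, 208]

Fragments:
  [0,8): 8 bp
  [8,13): 5 bp
  [13,47): 34 bp
  [47,58): 11 bp
  [58,69): 11 bp
  [69,77): 8 bp
  [77,85): 8 bp
  [85,95): 10 bp
  [95,103): 8 bp
  [103,112): 9 bp
  [112,120): 8 bp
  [120,132): 12 bp
  [132,148): 16 bp
  [148,151): 3 bp
  [151,155): 4 bp
  [155,175): 20 bp
  [175,178): 3 bp
  [178,186): 8 bp
  [186,195): 9 bp
  [195,205): 10 bp
  [205,208): 3 bp
  [208,211): 3 bp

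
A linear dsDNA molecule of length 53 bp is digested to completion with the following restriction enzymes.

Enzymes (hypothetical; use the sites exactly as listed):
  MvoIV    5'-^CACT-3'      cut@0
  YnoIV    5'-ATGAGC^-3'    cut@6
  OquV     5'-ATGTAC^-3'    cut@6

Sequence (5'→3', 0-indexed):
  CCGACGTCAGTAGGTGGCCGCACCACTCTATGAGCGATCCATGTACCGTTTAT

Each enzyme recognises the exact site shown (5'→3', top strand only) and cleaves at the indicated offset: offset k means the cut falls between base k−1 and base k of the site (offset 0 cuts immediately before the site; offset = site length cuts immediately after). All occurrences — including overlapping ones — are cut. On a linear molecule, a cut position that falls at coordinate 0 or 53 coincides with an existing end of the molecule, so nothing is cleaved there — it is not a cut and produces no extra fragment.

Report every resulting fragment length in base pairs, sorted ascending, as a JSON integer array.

[7,11,12,23]

Site scan:
  MvoIV (CACT, off=0): starts [23] → cuts [23]
  YnoIV (ATGAGC, off=6): starts [29] → cuts [35]
  OquV (ATGTAC, off=6): starts [40] → cuts [46]

All cut coordinates (distinct, sorted): [23, 35, 46]

Fragment lengths:
  [0,23): 23 bp
  [23,35): 12 bp
  [35,46): 11 bp
  [46,53): 7 bp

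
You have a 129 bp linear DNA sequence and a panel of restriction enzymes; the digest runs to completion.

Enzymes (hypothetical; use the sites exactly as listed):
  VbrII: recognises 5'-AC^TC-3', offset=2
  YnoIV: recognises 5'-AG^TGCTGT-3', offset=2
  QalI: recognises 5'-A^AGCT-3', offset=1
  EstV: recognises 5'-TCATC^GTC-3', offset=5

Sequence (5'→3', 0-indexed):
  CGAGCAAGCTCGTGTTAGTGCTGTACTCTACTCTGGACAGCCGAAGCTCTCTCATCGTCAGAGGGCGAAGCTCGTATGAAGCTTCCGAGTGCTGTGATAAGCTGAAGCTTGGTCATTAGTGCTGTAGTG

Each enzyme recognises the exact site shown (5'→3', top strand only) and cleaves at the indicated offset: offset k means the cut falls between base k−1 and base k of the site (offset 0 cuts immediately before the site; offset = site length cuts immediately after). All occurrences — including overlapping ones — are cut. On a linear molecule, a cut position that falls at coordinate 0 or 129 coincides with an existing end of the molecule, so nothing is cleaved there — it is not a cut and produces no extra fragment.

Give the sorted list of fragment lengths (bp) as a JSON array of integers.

[5,6,6,8,10,10,10,11,12,12,12,13,14]

Site scan:
  VbrII (ACTC, off=2): starts [24, 29] → cuts [26, 31]
  YnoIV (AGTGCTGT, off=2): starts [16, 87, 117] → cuts [18, 89, 119]
  QalI (AAGCT, off=1): starts [5, 43, 67, 78, 98, 104] → cuts [6, 44, 68, 79, 99, 105]
  EstV (TCATCGTC, off=5): starts [51] → cuts [56]

Pooled cuts: [6, 18, 26, 31, 44, 56, 68, 79, 89, 99, 105, 119]

Fragments:
  [0,6): 6 bp
  [6,18): 12 bp
  [18,26): 8 bp
  [26,31): 5 bp
  [31,44): 13 bp
  [44,56): 12 bp
  [56,68): 12 bp
  [68,79): 11 bp
  [79,89): 10 bp
  [89,99): 10 bp
  [99,105): 6 bp
  [105,119): 14 bp
  [119,129): 10 bp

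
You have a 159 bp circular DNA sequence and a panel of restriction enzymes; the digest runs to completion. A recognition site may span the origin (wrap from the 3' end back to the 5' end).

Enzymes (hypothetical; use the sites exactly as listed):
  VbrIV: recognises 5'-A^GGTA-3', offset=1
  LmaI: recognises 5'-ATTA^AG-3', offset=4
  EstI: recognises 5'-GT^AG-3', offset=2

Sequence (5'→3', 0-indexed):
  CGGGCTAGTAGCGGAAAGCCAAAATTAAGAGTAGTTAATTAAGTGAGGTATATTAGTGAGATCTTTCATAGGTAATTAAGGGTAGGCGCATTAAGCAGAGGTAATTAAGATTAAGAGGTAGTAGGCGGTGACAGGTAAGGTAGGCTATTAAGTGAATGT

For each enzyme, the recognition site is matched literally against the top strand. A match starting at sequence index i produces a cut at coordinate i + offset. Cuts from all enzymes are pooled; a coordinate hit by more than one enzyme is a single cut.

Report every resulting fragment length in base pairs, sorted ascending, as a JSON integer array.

Site scan:
  VbrIV AGGTA/1: at [45, 69, 98, 115, 132, 137] ⇒ [46, 70, 99, 116, 133, 138]
  LmaI ATTAAG/4: at [23, 37, 74, 89, 103, 109, 146] ⇒ [27, 41, 78, 93, 107, 113, 150]
  EstI GTAG/2: at [7, 30, 81, 117, 120, 139] ⇒ [9, 32, 83, 119, 122, 141]

Pooled cuts: [9, 27, 32, 41, 46, 70, 78, 83, 93, 99, 107, 113, 116, 119, 122, 133, 138, 141, 150]

Fragments:
  9→27: 18 bp
  27→32: 5 bp
  32→41: 9 bp
  41→46: 5 bp
  46→70: 24 bp
  70→78: 8 bp
  78→83: 5 bp
  83→93: 10 bp
  93→99: 6 bp
  99→107: 8 bp
  107→113: 6 bp
  113→116: 3 bp
  116→119: 3 bp
  119→122: 3 bp
  122→133: 11 bp
  133→138: 5 bp
  138→141: 3 bp
  141→150: 9 bp
  150→9 (wrap): 159-150+9 = 18 bp

[3,3,3,3,5,5,5,5,6,6,8,8,9,9,10,11,18,18,24]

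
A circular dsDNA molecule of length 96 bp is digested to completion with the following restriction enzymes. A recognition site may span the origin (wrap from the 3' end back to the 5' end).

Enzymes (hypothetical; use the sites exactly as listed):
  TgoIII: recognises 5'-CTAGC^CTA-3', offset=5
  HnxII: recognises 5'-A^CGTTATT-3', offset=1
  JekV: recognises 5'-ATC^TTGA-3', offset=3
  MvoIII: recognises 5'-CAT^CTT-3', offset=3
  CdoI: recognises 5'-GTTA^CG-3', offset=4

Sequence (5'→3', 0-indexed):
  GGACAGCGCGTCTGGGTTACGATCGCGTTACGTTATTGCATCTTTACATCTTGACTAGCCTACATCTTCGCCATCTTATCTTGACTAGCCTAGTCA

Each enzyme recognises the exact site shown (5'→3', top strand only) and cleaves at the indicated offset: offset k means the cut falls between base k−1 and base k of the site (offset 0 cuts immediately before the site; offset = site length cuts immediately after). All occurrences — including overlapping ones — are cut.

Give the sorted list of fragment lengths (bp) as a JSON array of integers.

[1,6,6,8,9,9,9,11,11,26]

Scan for sites:
  TgoIII (CTAGCCTA, off=5): starts [54, 84] → cuts [59, 89]
  HnxII (ACGTTATT, off=1): starts [29] → cuts [30]
  JekV (ATCTTGA, off=3): starts [47, 77] → cuts [50, 80]
  MvoIII (CATCTT, off=3): starts [38, 46, 62, 71] → cuts [41, 49, 65, 74]
  CdoI (GTTACG, off=4): starts [15, 26] → cuts [19, 30]

Pooled cuts: [19, 30, 41, 49, 50, 59, 65, 74, 80, 89]

Fragments:
  19→30: 11 bp
  30→41: 11 bp
  41→49: 8 bp
  49→50: 1 bp
  50→59: 9 bp
  59→65: 6 bp
  65→74: 9 bp
  74→80: 6 bp
  80→89: 9 bp
  89→19 (wrap): 96-89+19 = 26 bp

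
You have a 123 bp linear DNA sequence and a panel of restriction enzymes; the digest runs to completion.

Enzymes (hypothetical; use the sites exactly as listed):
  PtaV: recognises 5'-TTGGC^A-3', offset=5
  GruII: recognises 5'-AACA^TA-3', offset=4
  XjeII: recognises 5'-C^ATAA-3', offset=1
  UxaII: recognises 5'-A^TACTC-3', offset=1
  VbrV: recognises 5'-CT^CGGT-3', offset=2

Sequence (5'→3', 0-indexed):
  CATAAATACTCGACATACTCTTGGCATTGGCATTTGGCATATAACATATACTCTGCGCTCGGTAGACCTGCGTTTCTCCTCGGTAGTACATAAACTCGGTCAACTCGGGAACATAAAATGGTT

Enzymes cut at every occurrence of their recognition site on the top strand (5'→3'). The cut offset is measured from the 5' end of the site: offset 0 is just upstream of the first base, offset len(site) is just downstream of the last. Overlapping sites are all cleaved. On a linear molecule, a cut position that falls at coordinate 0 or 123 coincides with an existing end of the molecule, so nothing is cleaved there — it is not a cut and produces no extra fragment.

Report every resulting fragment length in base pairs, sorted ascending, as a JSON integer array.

[1,1,2,5,6,7,7,8,9,9,10,10,11,16,21]

Per-enzyme occurrences:
  PtaV TTGGCA/5: at [20, 26, 33] ⇒ [25, 31, 38]
  GruII AACATA/4: at [42, 109] ⇒ [46, 113]
  XjeII CATAA/1: at [0, 88, 111] ⇒ [1, 89, 112]
  UxaII ATACTC/1: at [5, 14, 47] ⇒ [6, 15, 48]
  VbrV CTCGGT/2: at [57, 78, 94] ⇒ [59, 80, 96]

All cut coordinates (distinct, sorted): [1, 6, 15, 25, 31, 38, 46, 48, 59, 80, 89, 96, 112, 113]

Fragment lengths:
  [0,1): 1 bp
  [1,6): 5 bp
  [6,15): 9 bp
  [15,25): 10 bp
  [25,31): 6 bp
  [31,38): 7 bp
  [38,46): 8 bp
  [46,48): 2 bp
  [48,59): 11 bp
  [59,80): 21 bp
  [80,89): 9 bp
  [89,96): 7 bp
  [96,112): 16 bp
  [112,113): 1 bp
  [113,123): 10 bp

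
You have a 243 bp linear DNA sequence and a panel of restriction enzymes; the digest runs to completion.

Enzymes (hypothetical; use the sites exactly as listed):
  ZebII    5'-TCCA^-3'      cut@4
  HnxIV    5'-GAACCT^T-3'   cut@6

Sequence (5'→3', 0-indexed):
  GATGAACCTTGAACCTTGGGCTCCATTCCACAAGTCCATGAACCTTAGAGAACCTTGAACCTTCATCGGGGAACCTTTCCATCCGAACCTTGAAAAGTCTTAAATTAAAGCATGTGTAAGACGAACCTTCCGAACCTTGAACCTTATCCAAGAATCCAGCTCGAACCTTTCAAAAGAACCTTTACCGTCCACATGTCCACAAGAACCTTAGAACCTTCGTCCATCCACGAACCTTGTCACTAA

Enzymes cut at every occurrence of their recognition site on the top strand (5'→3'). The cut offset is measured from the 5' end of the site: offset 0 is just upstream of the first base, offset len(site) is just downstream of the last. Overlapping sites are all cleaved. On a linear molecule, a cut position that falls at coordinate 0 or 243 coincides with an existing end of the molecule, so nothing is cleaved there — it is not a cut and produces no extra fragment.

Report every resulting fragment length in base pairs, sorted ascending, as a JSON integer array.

[4,5,5,6,7,7,7,7,7,7,8,8,8,8,9,9,9,9,9,9,10,10,10,13,14,38]

Site scan:
  ZebII TCCA/4: at [21, 26, 34, 77, 146, 154, 187, 195, 219, 223] ⇒ [25, 30, 38, 81, 150, 158, 191, 199, 223, 227]
  HnxIV GAACCTT/6: at [3, 10, 39, 49, 56, 70, 84, 122, 131, 138, 162, 175, 202, 210, 228] ⇒ [9, 16, 45, 55, 62, 76, 90, 128, 137, 144, 168, 181, 208, 216, 234]

Pooled cuts: [9, 16, 25, 30, 38, 45, 55, 62, 76, 81, 90, 128, 137, 144, 150, 158, 168, 181, 191, 199, 208, 216, 223, 227, 234]

Fragment lengths:
  [0,9): 9 bp
  [9,16): 7 bp
  [16,25): 9 bp
  [25,30): 5 bp
  [30,38): 8 bp
  [38,45): 7 bp
  [45,55): 10 bp
  [55,62): 7 bp
  [62,76): 14 bp
  [76,81): 5 bp
  [81,90): 9 bp
  [90,128): 38 bp
  [128,137): 9 bp
  [137,144): 7 bp
  [144,150): 6 bp
  [150,158): 8 bp
  [158,168): 10 bp
  [168,181): 13 bp
  [181,191): 10 bp
  [191,199): 8 bp
  [199,208): 9 bp
  [208,216): 8 bp
  [216,223): 7 bp
  [223,227): 4 bp
  [227,234): 7 bp
  [234,243): 9 bp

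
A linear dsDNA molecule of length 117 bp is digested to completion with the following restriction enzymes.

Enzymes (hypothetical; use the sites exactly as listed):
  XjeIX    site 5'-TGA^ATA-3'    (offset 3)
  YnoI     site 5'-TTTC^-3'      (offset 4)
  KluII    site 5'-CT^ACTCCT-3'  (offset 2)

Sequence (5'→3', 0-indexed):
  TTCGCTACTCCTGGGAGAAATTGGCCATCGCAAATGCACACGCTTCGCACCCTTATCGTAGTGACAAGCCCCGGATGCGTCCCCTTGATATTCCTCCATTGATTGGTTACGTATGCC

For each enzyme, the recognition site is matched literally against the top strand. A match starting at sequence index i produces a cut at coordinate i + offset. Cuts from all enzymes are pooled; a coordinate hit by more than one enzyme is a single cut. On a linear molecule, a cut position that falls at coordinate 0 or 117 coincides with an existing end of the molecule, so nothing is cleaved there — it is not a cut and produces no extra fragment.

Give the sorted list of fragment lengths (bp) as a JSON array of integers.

Per-enzyme occurrences:
  XjeIX (TGAATA, off=3): no sites
  YnoI (TTTC, off=4): no sites
  KluII CTACTCCT/2: at [4] ⇒ [6]

Pooled cuts: [6]

Fragment lengths:
  [0,6): 6 bp
  [6,117): 111 bp

[6,111]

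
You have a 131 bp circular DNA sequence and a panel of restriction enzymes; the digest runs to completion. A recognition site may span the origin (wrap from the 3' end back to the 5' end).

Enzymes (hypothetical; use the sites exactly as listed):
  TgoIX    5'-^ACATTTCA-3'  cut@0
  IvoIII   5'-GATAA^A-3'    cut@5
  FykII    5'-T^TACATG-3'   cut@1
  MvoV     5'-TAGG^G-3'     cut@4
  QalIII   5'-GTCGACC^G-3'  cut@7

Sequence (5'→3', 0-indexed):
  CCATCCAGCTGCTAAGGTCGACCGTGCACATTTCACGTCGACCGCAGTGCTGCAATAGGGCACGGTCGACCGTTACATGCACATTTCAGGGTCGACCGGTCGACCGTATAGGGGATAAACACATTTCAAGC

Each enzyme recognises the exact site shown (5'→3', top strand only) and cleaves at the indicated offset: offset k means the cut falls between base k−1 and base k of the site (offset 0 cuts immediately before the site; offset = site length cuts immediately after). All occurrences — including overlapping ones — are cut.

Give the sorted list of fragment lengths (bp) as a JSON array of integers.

Scan for sites:
  TgoIX (ACATTTCA, off=0): starts [27, 80, 120] → cuts [27, 80, 120]
  IvoIII (GATAAA, off=5): starts [113] → cuts [118]
  FykII (TTACATG, off=1): starts [72] → cuts [73]
  MvoV (TAGGG, off=4): starts [55, 108] → cuts [59, 112]
  QalIII (GTCGACCG, off=7): starts [16, 36, 64, 90, 98] → cuts [23, 43, 71, 97, 105]

Pooled cuts: [23, 27, 43, 59, 71, 73, 80, 97, 105, 112, 118, 120]

Fragment lengths:
  23→27: 4 bp
  27→43: 16 bp
  43→59: 16 bp
  59→71: 12 bp
  71→73: 2 bp
  73→80: 7 bp
  80→97: 17 bp
  97→105: 8 bp
  105→112: 7 bp
  112→118: 6 bp
  118→120: 2 bp
  120→23 (wrap): 131-120+23 = 34 bp

[2,2,4,6,7,7,8,12,16,16,17,34]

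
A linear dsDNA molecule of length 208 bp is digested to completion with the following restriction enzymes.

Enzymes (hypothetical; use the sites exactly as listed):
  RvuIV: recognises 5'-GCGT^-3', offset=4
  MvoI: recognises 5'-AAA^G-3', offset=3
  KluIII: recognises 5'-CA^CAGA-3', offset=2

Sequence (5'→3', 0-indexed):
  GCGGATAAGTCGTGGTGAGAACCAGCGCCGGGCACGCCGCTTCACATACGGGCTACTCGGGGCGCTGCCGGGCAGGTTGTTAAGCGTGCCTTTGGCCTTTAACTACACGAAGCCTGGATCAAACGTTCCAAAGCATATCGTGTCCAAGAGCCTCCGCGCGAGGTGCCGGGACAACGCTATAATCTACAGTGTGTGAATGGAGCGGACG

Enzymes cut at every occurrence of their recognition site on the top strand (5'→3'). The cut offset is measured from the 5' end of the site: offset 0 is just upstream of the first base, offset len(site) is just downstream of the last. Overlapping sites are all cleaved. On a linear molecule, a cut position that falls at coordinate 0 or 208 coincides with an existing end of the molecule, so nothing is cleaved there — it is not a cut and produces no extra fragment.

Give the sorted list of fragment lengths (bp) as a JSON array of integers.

Per-enzyme occurrences:
  RvuIV (GCGT, off=4): starts [83] → cuts [87]
  MvoI (AAAG, off=3): starts [129] → cuts [132]
  KluIII (CACAGA, off=2): no sites

All cut coordinates (distinct, sorted): [87, 132]

Fragments:
  [0,87): 87 bp
  [87,132): 45 bp
  [132,208): 76 bp

[45,76,87]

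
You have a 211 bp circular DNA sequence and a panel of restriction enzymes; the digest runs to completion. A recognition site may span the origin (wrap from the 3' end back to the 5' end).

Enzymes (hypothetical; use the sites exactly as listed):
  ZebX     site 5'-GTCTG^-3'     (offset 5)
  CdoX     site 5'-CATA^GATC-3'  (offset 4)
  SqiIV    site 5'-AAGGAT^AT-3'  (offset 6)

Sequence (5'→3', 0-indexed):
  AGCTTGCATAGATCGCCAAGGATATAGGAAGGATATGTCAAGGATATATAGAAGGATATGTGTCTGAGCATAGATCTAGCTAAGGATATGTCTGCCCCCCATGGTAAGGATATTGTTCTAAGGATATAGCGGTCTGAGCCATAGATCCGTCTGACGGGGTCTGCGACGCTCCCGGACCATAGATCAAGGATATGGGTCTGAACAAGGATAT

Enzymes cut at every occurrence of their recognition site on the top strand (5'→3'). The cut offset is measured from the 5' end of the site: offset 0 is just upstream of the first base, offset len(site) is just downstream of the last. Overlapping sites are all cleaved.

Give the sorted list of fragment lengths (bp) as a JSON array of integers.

[6,7,7,9,9,9,10,10,10,11,11,11,12,12,13,14,15,17,18]

Site scan:
  ZebX (GTCTG, off=5): starts [61, 89, 131, 148, 158, 195] → cuts [66, 94, 136, 153, 163, 200]
  CdoX (CATAGATC, off=4): starts [6, 68, 139, 177] → cuts [10, 72, 143, 181]
  SqiIV (AAGGATAT, off=6): starts [17, 28, 39, 51, 81, 105, 119, 185, 203] → cuts [23, 34, 45, 57, 87, 111, 125, 191, 209]

Pooled cuts: [10, 23, 34, 45, 57, 66, 72, 87, 94, 111, 125, 136, 143, 153, 163, 181, 191, 200, 209]

Fragment lengths:
  10→23: 13 bp
  23→34: 11 bp
  34→45: 11 bp
  45→57: 12 bp
  57→66: 9 bp
  66→72: 6 bp
  72→87: 15 bp
  87→94: 7 bp
  94→111: 17 bp
  111→125: 14 bp
  125→136: 11 bp
  136→143: 7 bp
  143→153: 10 bp
  153→163: 10 bp
  163→181: 18 bp
  181→191: 10 bp
  191→200: 9 bp
  200→209: 9 bp
  209→10 (wrap): 211-209+10 = 12 bp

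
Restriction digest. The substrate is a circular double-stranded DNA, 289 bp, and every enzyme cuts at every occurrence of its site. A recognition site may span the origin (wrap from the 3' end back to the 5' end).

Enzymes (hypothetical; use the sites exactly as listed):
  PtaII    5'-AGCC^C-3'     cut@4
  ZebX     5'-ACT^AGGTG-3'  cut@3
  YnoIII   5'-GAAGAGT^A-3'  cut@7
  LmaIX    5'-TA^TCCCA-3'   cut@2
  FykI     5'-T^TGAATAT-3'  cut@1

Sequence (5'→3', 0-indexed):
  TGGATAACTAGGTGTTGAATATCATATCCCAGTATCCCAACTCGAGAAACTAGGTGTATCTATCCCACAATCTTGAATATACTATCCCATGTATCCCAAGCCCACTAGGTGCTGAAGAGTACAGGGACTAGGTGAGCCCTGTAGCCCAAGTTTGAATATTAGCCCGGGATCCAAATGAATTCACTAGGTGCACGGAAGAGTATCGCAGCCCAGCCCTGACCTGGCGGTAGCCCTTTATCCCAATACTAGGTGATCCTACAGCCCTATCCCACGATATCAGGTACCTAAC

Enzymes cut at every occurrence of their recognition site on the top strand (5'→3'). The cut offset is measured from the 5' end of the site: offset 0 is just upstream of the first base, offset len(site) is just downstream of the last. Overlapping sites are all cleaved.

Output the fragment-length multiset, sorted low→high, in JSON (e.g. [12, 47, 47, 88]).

Scan for sites:
  PtaII AGCCC/4: at [98, 134, 142, 160, 206, 211, 228, 259] ⇒ [102, 138, 146, 164, 210, 215, 232, 263]
  ZebX ACTAGGTG/3: at [6, 48, 103, 126, 182, 244] ⇒ [9, 51, 106, 129, 185, 247]
  YnoIII GAAGAGTA/7: at [113, 194] ⇒ [120, 201]
  LmaIX TATCCCA/2: at [24, 32, 60, 82, 91, 235, 264] ⇒ [26, 34, 62, 84, 93, 237, 266]
  FykI TTGAATAT/1: at [14, 72, 151] ⇒ [15, 73, 152]

Pooled cuts: [9, 15, 26, 34, 51, 62, 73, 84, 93, 102, 106, 120, 129, 138, 146, 152, 164, 185, 201, 210, 215, 232, 237, 247, 263, 266]

Fragments:
  9→15: 6 bp
  15→26: 11 bp
  26→34: 8 bp
  34→51: 17 bp
  51→62: 11 bp
  62→73: 11 bp
  73→84: 11 bp
  84→93: 9 bp
  93→102: 9 bp
  102→106: 4 bp
  106→120: 14 bp
  120→129: 9 bp
  129→138: 9 bp
  138→146: 8 bp
  146→152: 6 bp
  152→164: 12 bp
  164→185: 21 bp
  185→201: 16 bp
  201→210: 9 bp
  210→215: 5 bp
  215→232: 17 bp
  232→237: 5 bp
  237→247: 10 bp
  247→263: 16 bp
  263→266: 3 bp
  266→9 (wrap): 289-266+9 = 32 bp

[3,4,5,5,6,6,8,8,9,9,9,9,9,10,11,11,11,11,12,14,16,16,17,17,21,32]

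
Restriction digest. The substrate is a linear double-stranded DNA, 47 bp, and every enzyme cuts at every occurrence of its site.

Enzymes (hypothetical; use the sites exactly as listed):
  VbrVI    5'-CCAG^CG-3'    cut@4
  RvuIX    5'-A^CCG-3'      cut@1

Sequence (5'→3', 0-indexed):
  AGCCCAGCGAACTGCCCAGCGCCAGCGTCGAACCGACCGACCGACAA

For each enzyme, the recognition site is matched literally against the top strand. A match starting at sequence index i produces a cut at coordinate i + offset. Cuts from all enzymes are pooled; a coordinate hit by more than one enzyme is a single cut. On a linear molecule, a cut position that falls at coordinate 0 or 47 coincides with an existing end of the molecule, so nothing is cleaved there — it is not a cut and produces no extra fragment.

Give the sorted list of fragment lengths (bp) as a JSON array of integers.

Site scan:
  VbrVI CCAGCG/4: at [3, 15, 21] ⇒ [7, 19, 25]
  RvuIX ACCG/1: at [31, 35, 39] ⇒ [32, 36, 40]

Pooled cuts: [7, 19, 25, 32, 36, 40]

Fragment lengths:
  [0,7): 7 bp
  [7,19): 12 bp
  [19,25): 6 bp
  [25,32): 7 bp
  [32,36): 4 bp
  [36,40): 4 bp
  [40,47): 7 bp

[4,4,6,7,7,7,12]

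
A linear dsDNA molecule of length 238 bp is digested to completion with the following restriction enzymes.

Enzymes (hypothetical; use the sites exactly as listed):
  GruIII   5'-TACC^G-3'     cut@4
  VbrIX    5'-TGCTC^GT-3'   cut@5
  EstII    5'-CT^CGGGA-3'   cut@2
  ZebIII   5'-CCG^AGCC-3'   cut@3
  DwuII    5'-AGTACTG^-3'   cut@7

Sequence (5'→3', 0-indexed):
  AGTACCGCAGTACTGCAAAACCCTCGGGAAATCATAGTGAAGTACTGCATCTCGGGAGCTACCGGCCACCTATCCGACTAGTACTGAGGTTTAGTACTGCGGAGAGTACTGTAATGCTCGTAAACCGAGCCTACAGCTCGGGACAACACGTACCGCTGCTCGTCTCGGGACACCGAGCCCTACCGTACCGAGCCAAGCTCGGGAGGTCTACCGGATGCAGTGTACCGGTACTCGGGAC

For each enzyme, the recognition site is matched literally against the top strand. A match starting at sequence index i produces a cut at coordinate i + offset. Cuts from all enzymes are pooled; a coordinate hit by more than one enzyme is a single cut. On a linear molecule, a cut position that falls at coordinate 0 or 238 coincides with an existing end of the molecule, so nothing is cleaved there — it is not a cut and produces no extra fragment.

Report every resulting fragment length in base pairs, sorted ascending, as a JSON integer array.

[1,4,5,5,6,6,6,7,8,8,9,9,9,9,10,11,11,12,13,13,14,16,23,23]

Per-enzyme occurrences:
  GruIII (TACCG, off=4): starts [2, 59, 150, 180, 185, 208, 222] → cuts [6, 63, 154, 184, 189, 212, 226]
  VbrIX (TGCTCGT, off=5): starts [114, 156] → cuts [119, 161]
  EstII (CTCGGGA, off=2): starts [22, 50, 136, 163, 197, 230] → cuts [24, 52, 138, 165, 199, 232]
  ZebIII (CCGAGCC, off=3): starts [124, 172, 187] → cuts [127, 175, 190]
  DwuII (AGTACTG, off=7): starts [8, 40, 79, 92, 104] → cuts [15, 47, 86, 99, 111]

Pooled cuts: [6, 15, 24, 47, 52, 63, 86, 99, 111, 119, 127, 138, 154, 161, 165, 175, 184, 189, 190, 199, 212, 226, 232]

Fragments:
  [0,6): 6 bp
  [6,15): 9 bp
  [15,24): 9 bp
  [24,47): 23 bp
  [47,52): 5 bp
  [52,63): 11 bp
  [63,86): 23 bp
  [86,99): 13 bp
  [99,111): 12 bp
  [111,119): 8 bp
  [119,127): 8 bp
  [127,138): 11 bp
  [138,154): 16 bp
  [154,161): 7 bp
  [161,165): 4 bp
  [165,175): 10 bp
  [175,184): 9 bp
  [184,189): 5 bp
  [189,190): 1 bp
  [190,199): 9 bp
  [199,212): 13 bp
  [212,226): 14 bp
  [226,232): 6 bp
  [232,238): 6 bp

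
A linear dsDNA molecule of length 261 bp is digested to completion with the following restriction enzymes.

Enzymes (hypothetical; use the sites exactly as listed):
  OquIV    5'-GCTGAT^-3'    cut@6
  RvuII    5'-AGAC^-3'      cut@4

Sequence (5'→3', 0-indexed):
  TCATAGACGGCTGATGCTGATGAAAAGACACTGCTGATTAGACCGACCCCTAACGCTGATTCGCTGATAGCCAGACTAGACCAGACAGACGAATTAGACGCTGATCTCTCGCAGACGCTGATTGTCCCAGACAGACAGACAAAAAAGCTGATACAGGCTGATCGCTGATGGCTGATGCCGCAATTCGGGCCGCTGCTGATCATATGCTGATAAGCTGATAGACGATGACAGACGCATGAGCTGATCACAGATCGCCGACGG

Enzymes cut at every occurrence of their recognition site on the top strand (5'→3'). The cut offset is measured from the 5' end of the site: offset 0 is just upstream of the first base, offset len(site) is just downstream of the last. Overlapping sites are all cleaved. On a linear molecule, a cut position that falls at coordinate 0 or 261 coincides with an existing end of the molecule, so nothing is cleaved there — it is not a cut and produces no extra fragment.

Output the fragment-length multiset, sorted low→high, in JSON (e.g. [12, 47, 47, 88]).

Per-enzyme occurrences:
  OquIV GCTGAT/6: at [9, 15, 32, 54, 62, 99, 116, 146, 156, 163, 170, 194, 205, 213, 239] ⇒ [15, 21, 38, 60, 68, 105, 122, 152, 162, 169, 176, 200, 211, 219, 245]
  RvuII AGAC/4: at [4, 25, 39, 72, 77, 82, 86, 95, 112, 128, 132, 136, 219, 229] ⇒ [8, 29, 43, 76, 81, 86, 90, 99, 116, 132, 136, 140, 223, 233]

All cut coordinates (distinct, sorted): [8, 15, 21, 29, 38, 43, 60, 68, 76, 81, 86, 90, 99, 105, 116, 122, 132, 136, 140, 152, 162, 169, 176, 200, 211, 219, 223, 233, 245]

Fragments:
  [0,8): 8 bp
  [8,15): 7 bp
  [15,21): 6 bp
  [21,29): 8 bp
  [29,38): 9 bp
  [38,43): 5 bp
  [43,60): 17 bp
  [60,68): 8 bp
  [68,76): 8 bp
  [76,81): 5 bp
  [81,86): 5 bp
  [86,90): 4 bp
  [90,99): 9 bp
  [99,105): 6 bp
  [105,116): 11 bp
  [116,122): 6 bp
  [122,132): 10 bp
  [132,136): 4 bp
  [136,140): 4 bp
  [140,152): 12 bp
  [152,162): 10 bp
  [162,169): 7 bp
  [169,176): 7 bp
  [176,200): 24 bp
  [200,211): 11 bp
  [211,219): 8 bp
  [219,223): 4 bp
  [223,233): 10 bp
  [233,245): 12 bp
  [245,261): 16 bp

[4,4,4,4,5,5,5,6,6,6,7,7,7,8,8,8,8,8,9,9,10,10,10,11,11,12,12,16,17,24]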